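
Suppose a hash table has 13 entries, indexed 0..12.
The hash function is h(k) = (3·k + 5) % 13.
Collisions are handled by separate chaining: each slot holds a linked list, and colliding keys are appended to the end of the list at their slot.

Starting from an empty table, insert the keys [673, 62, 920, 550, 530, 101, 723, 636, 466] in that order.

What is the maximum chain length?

5

673 → bucket 9
62 → bucket 9 (collision)
920 → bucket 9 (collision)
550 → bucket 4
530 → bucket 9 (collision)
101 → bucket 9 (collision)
723 → bucket 3
636 → bucket 2
466 → bucket 12
Final buckets:
0: _
1: _
2: 636
3: 723
4: 550
5: _
6: _
7: _
8: _
9: 673 -> 62 -> 920 -> 530 -> 101
10: _
11: _
12: 466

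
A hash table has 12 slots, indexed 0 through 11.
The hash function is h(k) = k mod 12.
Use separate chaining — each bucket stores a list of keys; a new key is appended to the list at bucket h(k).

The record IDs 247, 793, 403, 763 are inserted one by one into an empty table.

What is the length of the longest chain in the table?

3

247 → bucket 7
793 → bucket 1
403 → bucket 7 (collision)
763 → bucket 7 (collision)
Final buckets:
0: ∅
1: 793
2: ∅
3: ∅
4: ∅
5: ∅
6: ∅
7: 247 -> 403 -> 763
8: ∅
9: ∅
10: ∅
11: ∅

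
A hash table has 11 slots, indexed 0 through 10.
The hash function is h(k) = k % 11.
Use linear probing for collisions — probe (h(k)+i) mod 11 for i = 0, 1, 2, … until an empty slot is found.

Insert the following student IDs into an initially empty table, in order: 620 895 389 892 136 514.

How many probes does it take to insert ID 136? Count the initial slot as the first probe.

Insert 620: h=4, slot 4 empty -> index 4.
Insert 895: h=4, slot 4 occupied -> index 5.
Insert 389: h=4, slots 4,5 occupied -> index 6.
Insert 892: h=1, slot 1 empty -> index 1.
Insert 136: h=4, slots 4,5,6 occupied -> index 7.
Insert 514: h=8, slot 8 empty -> index 8.
Table: [_, 892, _, _, 620, 895, 389, 136, 514, _, _]

4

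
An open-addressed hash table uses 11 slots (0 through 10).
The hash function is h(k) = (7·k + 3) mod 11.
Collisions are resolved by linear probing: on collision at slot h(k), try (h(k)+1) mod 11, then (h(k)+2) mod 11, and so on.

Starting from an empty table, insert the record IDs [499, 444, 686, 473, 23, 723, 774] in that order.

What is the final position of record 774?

499: h=9 → slot 9
444: h=9, probe 9,10 → slot 10
686: h=9, probe 9,10,0 → slot 0
473: h=3 → slot 3
23: h=10, probe 10,0,1 → slot 1
723: h=4 → slot 4
774: h=9, probe 9,10,0,1,2 → slot 2
Table: [686, 23, 774, 473, 723, ., ., ., ., 499, 444]

2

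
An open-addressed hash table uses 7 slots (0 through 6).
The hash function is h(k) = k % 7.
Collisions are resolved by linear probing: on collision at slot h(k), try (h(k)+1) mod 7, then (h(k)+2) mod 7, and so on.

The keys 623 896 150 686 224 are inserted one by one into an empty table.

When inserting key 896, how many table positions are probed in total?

623 hashes to 0; slot 0 is free -> place at 0.
896 hashes to 0; 0 taken -> place at 1.
150 hashes to 3; slot 3 is free -> place at 3.
686 hashes to 0; 0,1 taken -> place at 2.
224 hashes to 0; 0,1,2,3 taken -> place at 4.
Table: [623, 896, 686, 150, 224, ∅, ∅]

2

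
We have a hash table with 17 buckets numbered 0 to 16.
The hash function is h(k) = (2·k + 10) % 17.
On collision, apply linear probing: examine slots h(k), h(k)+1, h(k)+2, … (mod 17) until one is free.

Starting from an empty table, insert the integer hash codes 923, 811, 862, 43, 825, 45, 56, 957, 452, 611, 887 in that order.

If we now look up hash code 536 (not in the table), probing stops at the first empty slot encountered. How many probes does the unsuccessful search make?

Insert 923: h=3, slot 3 empty → index 3.
Insert 811: h=0, slot 0 empty → index 0.
Insert 862: h=0, slot 0 occupied → index 1.
Insert 43: h=11, slot 11 empty → index 11.
Insert 825: h=11, slot 11 occupied → index 12.
Insert 45: h=15, slot 15 empty → index 15.
Insert 56: h=3, slot 3 occupied → index 4.
Insert 957: h=3, slots 3,4 occupied → index 5.
Insert 452: h=13, slot 13 empty → index 13.
Insert 611: h=8, slot 8 empty → index 8.
Insert 887: h=16, slot 16 empty → index 16.
Table: [811, 862, _, 923, 56, 957, _, _, 611, _, _, 43, 825, 452, _, 45, 887]
Lookup 536: h=11, probe 11,12,13,14 → slot 14 empty, not found.

4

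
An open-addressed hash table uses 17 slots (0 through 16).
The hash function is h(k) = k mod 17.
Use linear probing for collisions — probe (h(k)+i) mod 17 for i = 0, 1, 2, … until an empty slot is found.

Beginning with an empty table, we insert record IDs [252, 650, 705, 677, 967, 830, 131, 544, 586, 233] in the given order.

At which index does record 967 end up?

16

252 hashes to 14; slot 14 is free → place at 14.
650 hashes to 4; slot 4 is free → place at 4.
705 hashes to 8; slot 8 is free → place at 8.
677 hashes to 14; 14 taken → place at 15.
967 hashes to 15; 15 taken → place at 16.
830 hashes to 14; 14,15,16 taken → place at 0.
131 hashes to 12; slot 12 is free → place at 12.
544 hashes to 0; 0 taken → place at 1.
586 hashes to 8; 8 taken → place at 9.
233 hashes to 12; 12 taken → place at 13.
Table: [830, 544, -, -, 650, -, -, -, 705, 586, -, -, 131, 233, 252, 677, 967]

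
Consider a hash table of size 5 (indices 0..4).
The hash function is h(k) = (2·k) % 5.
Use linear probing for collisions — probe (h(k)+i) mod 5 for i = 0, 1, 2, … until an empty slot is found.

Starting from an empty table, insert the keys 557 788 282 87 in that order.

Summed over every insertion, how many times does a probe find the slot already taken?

4

557 hashes to 4; slot 4 is free => place at 4.
788 hashes to 1; slot 1 is free => place at 1.
282 hashes to 4; 4 taken => place at 0.
87 hashes to 4; 4,0,1 taken => place at 2.
Table: [282, 788, 87, ∅, 557]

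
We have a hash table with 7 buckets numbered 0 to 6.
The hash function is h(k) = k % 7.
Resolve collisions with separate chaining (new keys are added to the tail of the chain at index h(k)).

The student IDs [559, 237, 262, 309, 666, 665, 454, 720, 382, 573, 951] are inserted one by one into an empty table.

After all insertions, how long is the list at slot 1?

2

559 -> bucket 6
237 -> bucket 6 (collision)
262 -> bucket 3
309 -> bucket 1
666 -> bucket 1 (collision)
665 -> bucket 0
454 -> bucket 6 (collision)
720 -> bucket 6 (collision)
382 -> bucket 4
573 -> bucket 6 (collision)
951 -> bucket 6 (collision)
Final buckets:
0: 665
1: 309 -> 666
2: —
3: 262
4: 382
5: —
6: 559 -> 237 -> 454 -> 720 -> 573 -> 951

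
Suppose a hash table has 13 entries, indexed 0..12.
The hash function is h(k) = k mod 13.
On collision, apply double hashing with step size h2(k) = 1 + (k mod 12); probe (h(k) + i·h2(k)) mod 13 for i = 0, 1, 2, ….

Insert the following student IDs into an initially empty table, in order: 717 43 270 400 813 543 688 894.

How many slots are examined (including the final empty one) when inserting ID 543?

3

717 hashes to 2; slot 2 is free => place at 2.
43 hashes to 4; slot 4 is free => place at 4.
270 hashes to 10; slot 10 is free => place at 10.
400 hashes to 10, h2=5; 10,2 taken => place at 7.
813 hashes to 7, h2=10; 7,4 taken => place at 1.
543 hashes to 10, h2=4; 10,1 taken => place at 5.
688 hashes to 12; slot 12 is free => place at 12.
894 hashes to 10, h2=7; 10,4 taken => place at 11.
Table: [_, 813, 717, _, 43, 543, _, 400, _, _, 270, 894, 688]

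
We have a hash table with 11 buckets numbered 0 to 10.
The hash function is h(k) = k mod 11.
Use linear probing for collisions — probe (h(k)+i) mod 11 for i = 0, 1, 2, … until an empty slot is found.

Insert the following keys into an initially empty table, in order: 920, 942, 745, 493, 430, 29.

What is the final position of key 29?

920 hashes to 7; slot 7 is free → place at 7.
942 hashes to 7; 7 taken → place at 8.
745 hashes to 8; 8 taken → place at 9.
493 hashes to 9; 9 taken → place at 10.
430 hashes to 1; slot 1 is free → place at 1.
29 hashes to 7; 7,8,9,10 taken → place at 0.
Table: [29, 430, _, _, _, _, _, 920, 942, 745, 493]

0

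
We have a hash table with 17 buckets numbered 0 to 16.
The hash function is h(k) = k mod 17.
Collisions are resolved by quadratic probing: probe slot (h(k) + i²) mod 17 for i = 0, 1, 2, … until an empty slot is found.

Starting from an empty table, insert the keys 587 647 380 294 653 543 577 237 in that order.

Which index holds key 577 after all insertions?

587 hashes to 9; slot 9 is free -> place at 9.
647 hashes to 1; slot 1 is free -> place at 1.
380 hashes to 6; slot 6 is free -> place at 6.
294 hashes to 5; slot 5 is free -> place at 5.
653 hashes to 7; slot 7 is free -> place at 7.
543 hashes to 16; slot 16 is free -> place at 16.
577 hashes to 16; 16 taken -> place at 0.
237 hashes to 16; 16,0 taken -> place at 3.
Table: [577, 647, ∅, 237, ∅, 294, 380, 653, ∅, 587, ∅, ∅, ∅, ∅, ∅, ∅, 543]

0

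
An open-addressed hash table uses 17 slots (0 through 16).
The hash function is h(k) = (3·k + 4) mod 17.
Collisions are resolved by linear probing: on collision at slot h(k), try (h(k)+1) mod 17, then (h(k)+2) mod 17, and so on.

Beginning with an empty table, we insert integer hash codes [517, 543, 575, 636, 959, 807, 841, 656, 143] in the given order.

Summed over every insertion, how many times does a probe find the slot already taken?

11

517 hashes to 8; slot 8 is free => place at 8.
543 hashes to 1; slot 1 is free => place at 1.
575 hashes to 12; slot 12 is free => place at 12.
636 hashes to 8; 8 taken => place at 9.
959 hashes to 8; 8,9 taken => place at 10.
807 hashes to 11; slot 11 is free => place at 11.
841 hashes to 11; 11,12 taken => place at 13.
656 hashes to 0; slot 0 is free => place at 0.
143 hashes to 8; 8,9,10,11,12,13 taken => place at 14.
Table: [656, 543, ∅, ∅, ∅, ∅, ∅, ∅, 517, 636, 959, 807, 575, 841, 143, ∅, ∅]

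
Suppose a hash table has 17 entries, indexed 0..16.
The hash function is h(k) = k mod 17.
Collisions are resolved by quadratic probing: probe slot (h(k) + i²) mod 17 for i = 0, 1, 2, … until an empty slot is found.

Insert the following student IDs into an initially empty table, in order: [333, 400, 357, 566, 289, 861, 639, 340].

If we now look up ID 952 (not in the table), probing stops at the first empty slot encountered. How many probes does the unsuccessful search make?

Insert 333: h=10, slot 10 empty => index 10.
Insert 400: h=9, slot 9 empty => index 9.
Insert 357: h=0, slot 0 empty => index 0.
Insert 566: h=5, slot 5 empty => index 5.
Insert 289: h=0, slot 0 occupied => index 1.
Insert 861: h=11, slot 11 empty => index 11.
Insert 639: h=10, slots 10,11 occupied => index 14.
Insert 340: h=0, slots 0,1 occupied => index 4.
Table: [357, 289, ∅, ∅, 340, 566, ∅, ∅, ∅, 400, 333, 861, ∅, ∅, 639, ∅, ∅]
Lookup 952: h=0, probe 0,1,4,9,16 → slot 16 empty, not found.

5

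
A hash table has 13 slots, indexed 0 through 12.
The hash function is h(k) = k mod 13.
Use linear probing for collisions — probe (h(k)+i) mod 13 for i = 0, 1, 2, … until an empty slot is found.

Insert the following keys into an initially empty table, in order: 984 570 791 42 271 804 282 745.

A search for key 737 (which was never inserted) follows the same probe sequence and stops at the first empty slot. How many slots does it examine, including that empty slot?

Insert 984: h=9, slot 9 empty → index 9.
Insert 570: h=11, slot 11 empty → index 11.
Insert 791: h=11, slot 11 occupied → index 12.
Insert 42: h=3, slot 3 empty → index 3.
Insert 271: h=11, slots 11,12 occupied → index 0.
Insert 804: h=11, slots 11,12,0 occupied → index 1.
Insert 282: h=9, slot 9 occupied → index 10.
Insert 745: h=4, slot 4 empty → index 4.
Table: [271, 804, -, 42, 745, -, -, -, -, 984, 282, 570, 791]
Lookup 737: h=9, probe 9,10,11,12,0,1,2 → slot 2 empty, not found.

7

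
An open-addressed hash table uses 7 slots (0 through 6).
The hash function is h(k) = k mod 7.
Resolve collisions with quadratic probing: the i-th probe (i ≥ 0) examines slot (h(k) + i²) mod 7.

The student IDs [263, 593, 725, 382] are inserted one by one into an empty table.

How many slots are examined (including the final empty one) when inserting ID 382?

4

263 hashes to 4; slot 4 is free => place at 4.
593 hashes to 5; slot 5 is free => place at 5.
725 hashes to 4; 4,5 taken => place at 1.
382 hashes to 4; 4,5,1 taken => place at 6.
Table: [-, 725, -, -, 263, 593, 382]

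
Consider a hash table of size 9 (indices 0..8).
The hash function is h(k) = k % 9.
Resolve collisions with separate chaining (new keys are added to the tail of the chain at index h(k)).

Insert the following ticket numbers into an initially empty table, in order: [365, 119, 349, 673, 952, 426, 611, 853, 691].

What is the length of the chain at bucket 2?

365 -> bucket 5
119 -> bucket 2
349 -> bucket 7
673 -> bucket 7 (collision)
952 -> bucket 7 (collision)
426 -> bucket 3
611 -> bucket 8
853 -> bucket 7 (collision)
691 -> bucket 7 (collision)
Final buckets:
0: _
1: _
2: 119
3: 426
4: _
5: 365
6: _
7: 349 -> 673 -> 952 -> 853 -> 691
8: 611

1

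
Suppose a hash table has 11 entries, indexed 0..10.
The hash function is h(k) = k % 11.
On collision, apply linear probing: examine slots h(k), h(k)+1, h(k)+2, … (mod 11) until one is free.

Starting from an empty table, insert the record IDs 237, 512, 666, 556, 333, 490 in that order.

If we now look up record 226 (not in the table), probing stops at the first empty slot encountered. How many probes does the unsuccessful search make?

237: h=6 → slot 6
512: h=6, probe 6,7 → slot 7
666: h=6, probe 6,7,8 → slot 8
556: h=6, probe 6,7,8,9 → slot 9
333: h=3 → slot 3
490: h=6, probe 6,7,8,9,10 → slot 10
Table: [∅, ∅, ∅, 333, ∅, ∅, 237, 512, 666, 556, 490]
Lookup 226: h=6, probe 6,7,8,9,10,0 → slot 0 empty, not found.

6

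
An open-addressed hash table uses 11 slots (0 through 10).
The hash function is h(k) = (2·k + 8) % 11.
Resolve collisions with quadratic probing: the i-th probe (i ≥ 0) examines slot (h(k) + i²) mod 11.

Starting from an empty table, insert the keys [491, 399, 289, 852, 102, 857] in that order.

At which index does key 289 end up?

491: h=0 → slot 0
399: h=3 → slot 3
289: h=3, probe 3,4 → slot 4
852: h=7 → slot 7
102: h=3, probe 3,4,7,1 → slot 1
857: h=6 → slot 6
Table: [491, 102, ., 399, 289, ., 857, 852, ., ., .]

4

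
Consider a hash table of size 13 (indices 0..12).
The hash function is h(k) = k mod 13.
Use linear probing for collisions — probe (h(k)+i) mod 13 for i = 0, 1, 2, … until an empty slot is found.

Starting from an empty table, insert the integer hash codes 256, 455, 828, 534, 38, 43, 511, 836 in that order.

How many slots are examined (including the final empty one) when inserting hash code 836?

3

256: h=9 -> slot 9
455: h=0 -> slot 0
828: h=9, probe 9,10 -> slot 10
534: h=1 -> slot 1
38: h=12 -> slot 12
43: h=4 -> slot 4
511: h=4, probe 4,5 -> slot 5
836: h=4, probe 4,5,6 -> slot 6
Table: [455, 534, -, -, 43, 511, 836, -, -, 256, 828, -, 38]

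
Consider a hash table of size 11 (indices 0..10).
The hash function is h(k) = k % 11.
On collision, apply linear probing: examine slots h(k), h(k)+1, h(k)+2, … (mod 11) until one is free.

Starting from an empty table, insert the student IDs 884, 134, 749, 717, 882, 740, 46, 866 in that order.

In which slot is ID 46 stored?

884: h=4 -> slot 4
134: h=2 -> slot 2
749: h=1 -> slot 1
717: h=2, probe 2,3 -> slot 3
882: h=2, probe 2,3,4,5 -> slot 5
740: h=3, probe 3,4,5,6 -> slot 6
46: h=2, probe 2,3,4,5,6,7 -> slot 7
866: h=8 -> slot 8
Table: [—, 749, 134, 717, 884, 882, 740, 46, 866, —, —]

7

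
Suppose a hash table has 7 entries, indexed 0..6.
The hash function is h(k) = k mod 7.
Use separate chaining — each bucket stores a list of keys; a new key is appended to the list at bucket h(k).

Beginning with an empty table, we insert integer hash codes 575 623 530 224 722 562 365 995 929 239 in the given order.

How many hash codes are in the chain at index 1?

Insert 575: h=1, bucket 1 empty -> new chain.
Insert 623: h=0, bucket 0 empty -> new chain.
Insert 530: h=5, bucket 5 empty -> new chain.
Insert 224: h=0, bucket 0 nonempty -> append to chain.
Insert 722: h=1, bucket 1 nonempty -> append to chain.
Insert 562: h=2, bucket 2 empty -> new chain.
Insert 365: h=1, bucket 1 nonempty -> append to chain.
Insert 995: h=1, bucket 1 nonempty -> append to chain.
Insert 929: h=5, bucket 5 nonempty -> append to chain.
Insert 239: h=1, bucket 1 nonempty -> append to chain.
Final buckets:
0: 623 -> 224
1: 575 -> 722 -> 365 -> 995 -> 239
2: 562
3: .
4: .
5: 530 -> 929
6: .

5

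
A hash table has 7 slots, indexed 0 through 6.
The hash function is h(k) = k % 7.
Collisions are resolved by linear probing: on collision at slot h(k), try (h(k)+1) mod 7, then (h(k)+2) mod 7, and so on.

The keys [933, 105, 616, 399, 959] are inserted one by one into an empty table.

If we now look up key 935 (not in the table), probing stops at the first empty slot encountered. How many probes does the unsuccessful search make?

933 hashes to 2; slot 2 is free => place at 2.
105 hashes to 0; slot 0 is free => place at 0.
616 hashes to 0; 0 taken => place at 1.
399 hashes to 0; 0,1,2 taken => place at 3.
959 hashes to 0; 0,1,2,3 taken => place at 4.
Table: [105, 616, 933, 399, 959, —, —]
Lookup 935: h=4, probe 4,5 → slot 5 empty, not found.

2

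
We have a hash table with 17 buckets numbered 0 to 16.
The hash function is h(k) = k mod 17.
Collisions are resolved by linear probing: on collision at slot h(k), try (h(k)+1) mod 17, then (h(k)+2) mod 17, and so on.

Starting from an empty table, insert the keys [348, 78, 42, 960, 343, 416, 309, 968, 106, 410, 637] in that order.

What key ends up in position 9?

348 hashes to 8; slot 8 is free => place at 8.
78 hashes to 10; slot 10 is free => place at 10.
42 hashes to 8; 8 taken => place at 9.
960 hashes to 8; 8,9,10 taken => place at 11.
343 hashes to 3; slot 3 is free => place at 3.
416 hashes to 8; 8,9,10,11 taken => place at 12.
309 hashes to 3; 3 taken => place at 4.
968 hashes to 16; slot 16 is free => place at 16.
106 hashes to 4; 4 taken => place at 5.
410 hashes to 2; slot 2 is free => place at 2.
637 hashes to 8; 8,9,10,11,12 taken => place at 13.
Table: [., ., 410, 343, 309, 106, ., ., 348, 42, 78, 960, 416, 637, ., ., 968]

42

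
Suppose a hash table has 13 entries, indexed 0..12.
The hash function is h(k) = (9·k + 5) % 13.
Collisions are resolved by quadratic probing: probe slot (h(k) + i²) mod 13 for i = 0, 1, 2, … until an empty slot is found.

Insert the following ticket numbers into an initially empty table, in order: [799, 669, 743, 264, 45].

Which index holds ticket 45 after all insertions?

799 hashes to 7; slot 7 is free → place at 7.
669 hashes to 7; 7 taken → place at 8.
743 hashes to 10; slot 10 is free → place at 10.
264 hashes to 2; slot 2 is free → place at 2.
45 hashes to 7; 7,8 taken → place at 11.
Table: [∅, ∅, 264, ∅, ∅, ∅, ∅, 799, 669, ∅, 743, 45, ∅]

11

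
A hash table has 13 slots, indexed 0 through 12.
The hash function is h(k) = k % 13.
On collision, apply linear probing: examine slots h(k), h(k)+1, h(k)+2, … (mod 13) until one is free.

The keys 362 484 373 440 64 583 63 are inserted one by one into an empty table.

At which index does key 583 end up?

Insert 362: h=11, slot 11 empty → index 11.
Insert 484: h=3, slot 3 empty → index 3.
Insert 373: h=9, slot 9 empty → index 9.
Insert 440: h=11, slot 11 occupied → index 12.
Insert 64: h=12, slot 12 occupied → index 0.
Insert 583: h=11, slots 11,12,0 occupied → index 1.
Insert 63: h=11, slots 11,12,0,1 occupied → index 2.
Table: [64, 583, 63, 484, —, —, —, —, —, 373, —, 362, 440]

1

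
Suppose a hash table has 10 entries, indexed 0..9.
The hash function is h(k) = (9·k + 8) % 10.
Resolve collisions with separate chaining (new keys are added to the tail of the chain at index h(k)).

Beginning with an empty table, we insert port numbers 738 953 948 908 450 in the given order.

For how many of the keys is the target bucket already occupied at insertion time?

2

Insert 738: h=0, bucket 0 empty → new chain.
Insert 953: h=5, bucket 5 empty → new chain.
Insert 948: h=0, bucket 0 nonempty → append to chain.
Insert 908: h=0, bucket 0 nonempty → append to chain.
Insert 450: h=8, bucket 8 empty → new chain.
Final buckets:
0: 738 -> 948 -> 908
1: —
2: —
3: —
4: —
5: 953
6: —
7: —
8: 450
9: —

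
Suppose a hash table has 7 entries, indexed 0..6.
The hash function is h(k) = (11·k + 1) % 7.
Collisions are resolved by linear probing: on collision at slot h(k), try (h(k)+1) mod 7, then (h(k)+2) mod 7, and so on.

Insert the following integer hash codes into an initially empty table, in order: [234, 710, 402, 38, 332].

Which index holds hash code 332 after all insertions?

234: h=6 → slot 6
710: h=6, probe 6,0 → slot 0
402: h=6, probe 6,0,1 → slot 1
38: h=6, probe 6,0,1,2 → slot 2
332: h=6, probe 6,0,1,2,3 → slot 3
Table: [710, 402, 38, 332, ., ., 234]

3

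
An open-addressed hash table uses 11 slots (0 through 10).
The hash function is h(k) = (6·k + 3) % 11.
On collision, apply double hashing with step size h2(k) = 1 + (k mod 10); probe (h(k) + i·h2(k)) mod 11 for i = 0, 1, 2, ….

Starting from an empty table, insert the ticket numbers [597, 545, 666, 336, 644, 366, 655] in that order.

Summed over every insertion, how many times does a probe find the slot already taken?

597: h=10 -> slot 10
545: h=6 -> slot 6
666: h=6, h2=7, probe 6,2 -> slot 2
336: h=6, h2=7, probe 6,2,9 -> slot 9
644: h=6, h2=5, probe 6,0 -> slot 0
366: h=10, h2=7, probe 10,6,2,9,5 -> slot 5
655: h=6, h2=6, probe 6,1 -> slot 1
Table: [644, 655, 666, _, _, 366, 545, _, _, 336, 597]

9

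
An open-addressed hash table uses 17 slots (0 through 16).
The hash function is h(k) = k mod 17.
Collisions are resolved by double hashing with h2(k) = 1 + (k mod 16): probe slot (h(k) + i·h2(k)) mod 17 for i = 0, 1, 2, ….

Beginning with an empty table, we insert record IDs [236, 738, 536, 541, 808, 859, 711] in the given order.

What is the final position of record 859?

4

236 hashes to 15; slot 15 is free -> place at 15.
738 hashes to 7; slot 7 is free -> place at 7.
536 hashes to 9; slot 9 is free -> place at 9.
541 hashes to 14; slot 14 is free -> place at 14.
808 hashes to 9, h2=9; 9 taken -> place at 1.
859 hashes to 9, h2=12; 9 taken -> place at 4.
711 hashes to 14, h2=8; 14 taken -> place at 5.
Table: [., 808, ., ., 859, 711, ., 738, ., 536, ., ., ., ., 541, 236, .]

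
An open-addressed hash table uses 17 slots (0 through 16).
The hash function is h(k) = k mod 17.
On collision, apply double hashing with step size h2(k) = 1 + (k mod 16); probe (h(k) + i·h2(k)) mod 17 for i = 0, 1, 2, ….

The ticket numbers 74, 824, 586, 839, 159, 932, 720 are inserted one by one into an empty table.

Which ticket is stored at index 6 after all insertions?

74: h=6 -> slot 6
824: h=8 -> slot 8
586: h=8, h2=11, probe 8,2 -> slot 2
839: h=6, h2=8, probe 6,14 -> slot 14
159: h=6, h2=16, probe 6,5 -> slot 5
932: h=14, h2=5, probe 14,2,7 -> slot 7
720: h=6, h2=1, probe 6,7,8,9 -> slot 9
Table: [-, -, 586, -, -, 159, 74, 932, 824, 720, -, -, -, -, 839, -, -]

74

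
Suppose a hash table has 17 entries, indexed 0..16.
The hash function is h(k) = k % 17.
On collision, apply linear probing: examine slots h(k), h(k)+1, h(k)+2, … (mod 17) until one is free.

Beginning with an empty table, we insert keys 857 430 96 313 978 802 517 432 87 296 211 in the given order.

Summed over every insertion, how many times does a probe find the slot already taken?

857 hashes to 7; slot 7 is free → place at 7.
430 hashes to 5; slot 5 is free → place at 5.
96 hashes to 11; slot 11 is free → place at 11.
313 hashes to 7; 7 taken → place at 8.
978 hashes to 9; slot 9 is free → place at 9.
802 hashes to 3; slot 3 is free → place at 3.
517 hashes to 7; 7,8,9 taken → place at 10.
432 hashes to 7; 7,8,9,10,11 taken → place at 12.
87 hashes to 2; slot 2 is free → place at 2.
296 hashes to 7; 7,8,9,10,11,12 taken → place at 13.
211 hashes to 7; 7,8,9,10,11,12,13 taken → place at 14.
Table: [_, _, 87, 802, _, 430, _, 857, 313, 978, 517, 96, 432, 296, 211, _, _]

22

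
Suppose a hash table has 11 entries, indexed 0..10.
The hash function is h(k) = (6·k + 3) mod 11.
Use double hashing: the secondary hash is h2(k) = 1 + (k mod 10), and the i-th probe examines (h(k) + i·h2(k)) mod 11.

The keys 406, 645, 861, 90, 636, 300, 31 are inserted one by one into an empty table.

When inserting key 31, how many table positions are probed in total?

3

Insert 406: h=8, slot 8 empty => index 8.
Insert 645: h=1, slot 1 empty => index 1.
Insert 861: h=10, slot 10 empty => index 10.
Insert 90: h=4, slot 4 empty => index 4.
Insert 636: h=2, slot 2 empty => index 2.
Insert 300: h=10, h2=1, slot 10 occupied => index 0.
Insert 31: h=2, h2=2, slots 2,4 occupied => index 6.
Table: [300, 645, 636, -, 90, -, 31, -, 406, -, 861]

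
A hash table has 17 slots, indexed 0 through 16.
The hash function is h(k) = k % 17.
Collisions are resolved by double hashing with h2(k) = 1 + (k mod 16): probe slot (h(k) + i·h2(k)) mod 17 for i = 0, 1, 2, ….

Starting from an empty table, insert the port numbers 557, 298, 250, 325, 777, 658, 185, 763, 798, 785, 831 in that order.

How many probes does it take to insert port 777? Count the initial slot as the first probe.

2

557 hashes to 13; slot 13 is free → place at 13.
298 hashes to 9; slot 9 is free → place at 9.
250 hashes to 12; slot 12 is free → place at 12.
325 hashes to 2; slot 2 is free → place at 2.
777 hashes to 12, h2=10; 12 taken → place at 5.
658 hashes to 12, h2=3; 12 taken → place at 15.
185 hashes to 15, h2=10; 15 taken → place at 8.
763 hashes to 15, h2=12; 15 taken → place at 10.
798 hashes to 16; slot 16 is free → place at 16.
785 hashes to 3; slot 3 is free → place at 3.
831 hashes to 15, h2=16; 15 taken → place at 14.
Table: [—, —, 325, 785, —, 777, —, —, 185, 298, 763, —, 250, 557, 831, 658, 798]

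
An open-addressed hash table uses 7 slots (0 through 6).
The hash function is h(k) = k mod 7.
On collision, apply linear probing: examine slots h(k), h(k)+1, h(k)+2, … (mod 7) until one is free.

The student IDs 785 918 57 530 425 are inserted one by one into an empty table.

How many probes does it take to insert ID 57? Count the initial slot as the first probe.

3

785: h=1 → slot 1
918: h=1, probe 1,2 → slot 2
57: h=1, probe 1,2,3 → slot 3
530: h=5 → slot 5
425: h=5, probe 5,6 → slot 6
Table: [∅, 785, 918, 57, ∅, 530, 425]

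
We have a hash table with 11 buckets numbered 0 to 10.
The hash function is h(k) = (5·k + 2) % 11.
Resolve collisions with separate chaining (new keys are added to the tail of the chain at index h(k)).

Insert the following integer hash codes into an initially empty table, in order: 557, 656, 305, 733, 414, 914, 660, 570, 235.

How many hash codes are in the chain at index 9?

Insert 557: h=4, bucket 4 empty → new chain.
Insert 656: h=4, bucket 4 nonempty → append to chain.
Insert 305: h=9, bucket 9 empty → new chain.
Insert 733: h=4, bucket 4 nonempty → append to chain.
Insert 414: h=4, bucket 4 nonempty → append to chain.
Insert 914: h=7, bucket 7 empty → new chain.
Insert 660: h=2, bucket 2 empty → new chain.
Insert 570: h=3, bucket 3 empty → new chain.
Insert 235: h=0, bucket 0 empty → new chain.
Final buckets:
0: 235
1: —
2: 660
3: 570
4: 557 -> 656 -> 733 -> 414
5: —
6: —
7: 914
8: —
9: 305
10: —

1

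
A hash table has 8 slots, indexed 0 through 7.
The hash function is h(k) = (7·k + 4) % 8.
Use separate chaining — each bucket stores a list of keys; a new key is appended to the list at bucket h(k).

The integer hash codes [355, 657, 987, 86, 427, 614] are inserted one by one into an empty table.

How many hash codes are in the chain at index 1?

Insert 355: h=1, bucket 1 empty -> new chain.
Insert 657: h=3, bucket 3 empty -> new chain.
Insert 987: h=1, bucket 1 nonempty -> append to chain.
Insert 86: h=6, bucket 6 empty -> new chain.
Insert 427: h=1, bucket 1 nonempty -> append to chain.
Insert 614: h=6, bucket 6 nonempty -> append to chain.
Final buckets:
0: _
1: 355 -> 987 -> 427
2: _
3: 657
4: _
5: _
6: 86 -> 614
7: _

3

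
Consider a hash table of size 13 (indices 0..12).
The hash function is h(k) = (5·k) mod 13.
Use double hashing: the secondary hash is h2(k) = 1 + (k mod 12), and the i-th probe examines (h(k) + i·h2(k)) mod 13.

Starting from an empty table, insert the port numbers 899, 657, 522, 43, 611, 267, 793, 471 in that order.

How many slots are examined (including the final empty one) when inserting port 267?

4

Insert 899: h=10, slot 10 empty => index 10.
Insert 657: h=9, slot 9 empty => index 9.
Insert 522: h=10, h2=7, slot 10 occupied => index 4.
Insert 43: h=7, slot 7 empty => index 7.
Insert 611: h=0, slot 0 empty => index 0.
Insert 267: h=9, h2=4, slots 9,0,4 occupied => index 8.
Insert 793: h=0, h2=2, slot 0 occupied => index 2.
Insert 471: h=2, h2=4, slot 2 occupied => index 6.
Table: [611, —, 793, —, 522, —, 471, 43, 267, 657, 899, —, —]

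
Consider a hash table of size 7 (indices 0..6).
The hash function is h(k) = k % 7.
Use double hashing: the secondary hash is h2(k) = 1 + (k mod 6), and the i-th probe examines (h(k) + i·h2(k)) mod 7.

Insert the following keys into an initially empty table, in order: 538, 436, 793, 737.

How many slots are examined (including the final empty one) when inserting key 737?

538: h=6 => slot 6
436: h=2 => slot 2
793: h=2, h2=2, probe 2,4 => slot 4
737: h=2, h2=6, probe 2,1 => slot 1
Table: [_, 737, 436, _, 793, _, 538]

2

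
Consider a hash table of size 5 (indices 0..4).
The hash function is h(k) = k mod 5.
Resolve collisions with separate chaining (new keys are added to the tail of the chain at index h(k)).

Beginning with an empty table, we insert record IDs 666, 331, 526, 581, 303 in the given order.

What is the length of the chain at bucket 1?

4

666 -> bucket 1
331 -> bucket 1 (collision)
526 -> bucket 1 (collision)
581 -> bucket 1 (collision)
303 -> bucket 3
Final buckets:
0: -
1: 666 -> 331 -> 526 -> 581
2: -
3: 303
4: -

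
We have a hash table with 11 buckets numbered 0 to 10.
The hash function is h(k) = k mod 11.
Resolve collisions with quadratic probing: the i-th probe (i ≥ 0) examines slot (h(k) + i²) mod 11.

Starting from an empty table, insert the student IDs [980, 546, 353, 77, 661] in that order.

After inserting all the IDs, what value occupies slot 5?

661

980: h=1 → slot 1
546: h=7 → slot 7
353: h=1, probe 1,2 → slot 2
77: h=0 → slot 0
661: h=1, probe 1,2,5 → slot 5
Table: [77, 980, 353, -, -, 661, -, 546, -, -, -]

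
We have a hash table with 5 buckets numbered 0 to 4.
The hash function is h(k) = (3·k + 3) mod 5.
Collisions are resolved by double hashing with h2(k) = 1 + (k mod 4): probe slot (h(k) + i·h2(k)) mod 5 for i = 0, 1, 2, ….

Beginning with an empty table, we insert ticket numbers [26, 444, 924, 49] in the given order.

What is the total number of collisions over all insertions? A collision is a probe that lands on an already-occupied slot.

4

26 hashes to 1; slot 1 is free → place at 1.
444 hashes to 0; slot 0 is free → place at 0.
924 hashes to 0, h2=1; 0,1 taken → place at 2.
49 hashes to 0, h2=2; 0,2 taken → place at 4.
Table: [444, 26, 924, ., 49]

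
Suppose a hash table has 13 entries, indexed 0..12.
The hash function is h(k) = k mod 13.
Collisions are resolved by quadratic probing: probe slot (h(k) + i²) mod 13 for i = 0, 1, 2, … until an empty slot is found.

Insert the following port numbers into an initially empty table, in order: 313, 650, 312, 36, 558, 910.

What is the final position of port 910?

9

Insert 313: h=1, slot 1 empty -> index 1.
Insert 650: h=0, slot 0 empty -> index 0.
Insert 312: h=0, slots 0,1 occupied -> index 4.
Insert 36: h=10, slot 10 empty -> index 10.
Insert 558: h=12, slot 12 empty -> index 12.
Insert 910: h=0, slots 0,1,4 occupied -> index 9.
Table: [650, 313, -, -, 312, -, -, -, -, 910, 36, -, 558]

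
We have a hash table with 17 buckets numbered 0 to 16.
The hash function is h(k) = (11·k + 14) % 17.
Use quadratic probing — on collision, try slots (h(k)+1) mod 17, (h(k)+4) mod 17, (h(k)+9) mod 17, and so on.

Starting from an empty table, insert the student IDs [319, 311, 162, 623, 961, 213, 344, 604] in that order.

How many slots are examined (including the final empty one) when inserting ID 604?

4

319 hashes to 4; slot 4 is free → place at 4.
311 hashes to 1; slot 1 is free → place at 1.
162 hashes to 11; slot 11 is free → place at 11.
623 hashes to 16; slot 16 is free → place at 16.
961 hashes to 11; 11 taken → place at 12.
213 hashes to 11; 11,12 taken → place at 15.
344 hashes to 7; slot 7 is free → place at 7.
604 hashes to 11; 11,12,15 taken → place at 3.
Table: [-, 311, -, 604, 319, -, -, 344, -, -, -, 162, 961, -, -, 213, 623]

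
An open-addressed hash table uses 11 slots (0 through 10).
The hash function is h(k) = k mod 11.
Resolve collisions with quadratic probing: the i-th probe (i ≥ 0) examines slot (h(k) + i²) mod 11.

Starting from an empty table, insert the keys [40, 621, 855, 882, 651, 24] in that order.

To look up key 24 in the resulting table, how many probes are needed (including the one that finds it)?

40: h=7 -> slot 7
621: h=5 -> slot 5
855: h=8 -> slot 8
882: h=2 -> slot 2
651: h=2, probe 2,3 -> slot 3
24: h=2, probe 2,3,6 -> slot 6
Table: [., ., 882, 651, ., 621, 24, 40, 855, ., .]
Lookup 24: h=2, probe 2,3,6 → found at 6.

3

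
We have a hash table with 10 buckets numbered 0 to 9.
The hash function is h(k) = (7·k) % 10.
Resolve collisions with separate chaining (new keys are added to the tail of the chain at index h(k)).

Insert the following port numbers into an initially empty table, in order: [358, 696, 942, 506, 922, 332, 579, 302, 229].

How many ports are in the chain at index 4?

358 → bucket 6
696 → bucket 2
942 → bucket 4
506 → bucket 2 (collision)
922 → bucket 4 (collision)
332 → bucket 4 (collision)
579 → bucket 3
302 → bucket 4 (collision)
229 → bucket 3 (collision)
Final buckets:
0: —
1: —
2: 696 -> 506
3: 579 -> 229
4: 942 -> 922 -> 332 -> 302
5: —
6: 358
7: —
8: —
9: —

4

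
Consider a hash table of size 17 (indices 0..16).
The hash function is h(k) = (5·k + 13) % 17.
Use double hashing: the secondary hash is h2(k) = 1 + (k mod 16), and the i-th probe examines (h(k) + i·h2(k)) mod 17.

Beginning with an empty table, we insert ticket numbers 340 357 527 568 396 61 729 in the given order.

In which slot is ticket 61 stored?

340 hashes to 13; slot 13 is free -> place at 13.
357 hashes to 13, h2=6; 13 taken -> place at 2.
527 hashes to 13, h2=16; 13 taken -> place at 12.
568 hashes to 14; slot 14 is free -> place at 14.
396 hashes to 4; slot 4 is free -> place at 4.
61 hashes to 12, h2=14; 12 taken -> place at 9.
729 hashes to 3; slot 3 is free -> place at 3.
Table: [_, _, 357, 729, 396, _, _, _, _, 61, _, _, 527, 340, 568, _, _]

9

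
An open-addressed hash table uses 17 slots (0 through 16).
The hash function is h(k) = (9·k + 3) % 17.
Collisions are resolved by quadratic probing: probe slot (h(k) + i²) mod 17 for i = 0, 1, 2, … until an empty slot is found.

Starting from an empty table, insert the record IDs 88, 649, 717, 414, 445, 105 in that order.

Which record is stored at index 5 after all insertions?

88 hashes to 13; slot 13 is free → place at 13.
649 hashes to 13; 13 taken → place at 14.
717 hashes to 13; 13,14 taken → place at 0.
414 hashes to 6; slot 6 is free → place at 6.
445 hashes to 13; 13,14,0 taken → place at 5.
105 hashes to 13; 13,14,0,5 taken → place at 12.
Table: [717, -, -, -, -, 445, 414, -, -, -, -, -, 105, 88, 649, -, -]

445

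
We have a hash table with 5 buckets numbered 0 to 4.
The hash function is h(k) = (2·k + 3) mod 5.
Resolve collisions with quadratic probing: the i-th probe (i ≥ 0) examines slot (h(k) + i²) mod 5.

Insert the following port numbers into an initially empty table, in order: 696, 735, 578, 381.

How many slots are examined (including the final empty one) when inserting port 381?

2

696: h=0 => slot 0
735: h=3 => slot 3
578: h=4 => slot 4
381: h=0, probe 0,1 => slot 1
Table: [696, 381, ∅, 735, 578]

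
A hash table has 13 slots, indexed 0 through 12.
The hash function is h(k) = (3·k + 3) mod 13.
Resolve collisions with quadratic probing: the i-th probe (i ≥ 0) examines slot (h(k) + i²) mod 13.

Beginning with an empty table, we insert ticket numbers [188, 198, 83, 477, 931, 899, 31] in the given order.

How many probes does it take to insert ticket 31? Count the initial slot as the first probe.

Insert 188: h=8, slot 8 empty -> index 8.
Insert 198: h=12, slot 12 empty -> index 12.
Insert 83: h=5, slot 5 empty -> index 5.
Insert 477: h=4, slot 4 empty -> index 4.
Insert 931: h=1, slot 1 empty -> index 1.
Insert 899: h=9, slot 9 empty -> index 9.
Insert 31: h=5, slot 5 occupied -> index 6.
Table: [-, 931, -, -, 477, 83, 31, -, 188, 899, -, -, 198]

2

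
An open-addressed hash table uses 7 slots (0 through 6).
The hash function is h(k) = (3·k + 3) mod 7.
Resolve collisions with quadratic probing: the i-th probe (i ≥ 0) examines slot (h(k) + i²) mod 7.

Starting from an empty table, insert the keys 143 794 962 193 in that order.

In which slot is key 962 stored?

143 hashes to 5; slot 5 is free → place at 5.
794 hashes to 5; 5 taken → place at 6.
962 hashes to 5; 5,6 taken → place at 2.
193 hashes to 1; slot 1 is free → place at 1.
Table: [-, 193, 962, -, -, 143, 794]

2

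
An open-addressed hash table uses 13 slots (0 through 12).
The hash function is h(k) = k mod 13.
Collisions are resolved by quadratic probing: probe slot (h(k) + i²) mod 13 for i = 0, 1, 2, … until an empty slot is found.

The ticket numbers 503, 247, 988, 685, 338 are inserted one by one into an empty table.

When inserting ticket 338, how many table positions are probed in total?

503: h=9 → slot 9
247: h=0 → slot 0
988: h=0, probe 0,1 → slot 1
685: h=9, probe 9,10 → slot 10
338: h=0, probe 0,1,4 → slot 4
Table: [247, 988, ., ., 338, ., ., ., ., 503, 685, ., .]

3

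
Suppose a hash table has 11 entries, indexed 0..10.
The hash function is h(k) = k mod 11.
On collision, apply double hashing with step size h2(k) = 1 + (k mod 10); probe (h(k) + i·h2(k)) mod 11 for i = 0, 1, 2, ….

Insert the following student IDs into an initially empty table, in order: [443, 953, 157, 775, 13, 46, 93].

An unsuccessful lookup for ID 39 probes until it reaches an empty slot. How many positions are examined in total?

443: h=3 -> slot 3
953: h=7 -> slot 7
157: h=3, h2=8, probe 3,0 -> slot 0
775: h=5 -> slot 5
13: h=2 -> slot 2
46: h=2, h2=7, probe 2,9 -> slot 9
93: h=5, h2=4, probe 5,9,2,6 -> slot 6
Table: [157, ∅, 13, 443, ∅, 775, 93, 953, ∅, 46, ∅]
Lookup 39: h=6, h2=10, probe 6,5,4 → slot 4 empty, not found.

3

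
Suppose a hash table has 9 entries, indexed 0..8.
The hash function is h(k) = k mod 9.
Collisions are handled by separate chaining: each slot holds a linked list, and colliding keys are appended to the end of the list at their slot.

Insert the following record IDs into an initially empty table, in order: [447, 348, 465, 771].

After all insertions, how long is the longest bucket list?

Insert 447: h=6, bucket 6 empty -> new chain.
Insert 348: h=6, bucket 6 nonempty -> append to chain.
Insert 465: h=6, bucket 6 nonempty -> append to chain.
Insert 771: h=6, bucket 6 nonempty -> append to chain.
Final buckets:
0: -
1: -
2: -
3: -
4: -
5: -
6: 447 -> 348 -> 465 -> 771
7: -
8: -

4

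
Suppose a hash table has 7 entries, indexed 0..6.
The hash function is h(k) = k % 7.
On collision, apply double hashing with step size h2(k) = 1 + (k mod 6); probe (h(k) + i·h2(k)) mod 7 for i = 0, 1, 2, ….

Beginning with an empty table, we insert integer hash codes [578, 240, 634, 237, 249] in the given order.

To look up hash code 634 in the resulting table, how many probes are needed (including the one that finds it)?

578: h=4 => slot 4
240: h=2 => slot 2
634: h=4, h2=5, probe 4,2,0 => slot 0
237: h=6 => slot 6
249: h=4, h2=4, probe 4,1 => slot 1
Table: [634, 249, 240, ∅, 578, ∅, 237]
Lookup 634: h=4, h2=5, probe 4,2,0 → found at 0.

3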